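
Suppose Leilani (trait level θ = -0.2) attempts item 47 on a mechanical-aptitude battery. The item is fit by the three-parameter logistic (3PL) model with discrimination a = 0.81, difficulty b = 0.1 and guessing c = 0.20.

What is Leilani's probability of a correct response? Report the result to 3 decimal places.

0.552

P(θ) = c + (1 − c) · 1 / (1 + exp(−a(θ − b)))
Exponent: 0.81 × (-0.2 − 0.1) = -0.2430
1/(1 + e^{0.2430}) = 0.4395
P = 0.20 + 0.80 × 0.4395 = 0.5516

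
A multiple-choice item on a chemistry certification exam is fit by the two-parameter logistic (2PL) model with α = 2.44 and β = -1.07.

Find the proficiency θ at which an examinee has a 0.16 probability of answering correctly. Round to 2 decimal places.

-1.75

P(θ) = 1 / (1 + exp(−α(θ − β)))
logit = ln(0.1600/0.8400) = -1.6582
θ = β + logit/(α) = -1.07 + (-1.6582)/2.4400 = -1.7496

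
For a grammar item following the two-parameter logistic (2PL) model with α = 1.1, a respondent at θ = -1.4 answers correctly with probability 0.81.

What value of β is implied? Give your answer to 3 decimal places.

-2.718

P(θ) = 1 / (1 + exp(−α(θ − β)))
logit(0.81) = ln(0.81/0.19) = 1.4500
β = θ − logit/(α) = -1.4 − 1.4500/1.1000 = -2.7182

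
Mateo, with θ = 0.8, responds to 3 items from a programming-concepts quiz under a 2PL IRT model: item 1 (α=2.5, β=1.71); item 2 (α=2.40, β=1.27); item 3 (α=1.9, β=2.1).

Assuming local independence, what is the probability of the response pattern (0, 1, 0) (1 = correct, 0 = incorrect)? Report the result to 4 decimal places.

0.2044

P(θ) = 1 / (1 + exp(−α(θ − β)))
P_1 = 1/(1+e^{2.2750}) = 0.0932
P_2 = 1/(1+e^{1.1280}) = 0.2445
P_3 = 1/(1+e^{2.4700}) = 0.0780
L = (1−P_1) × P_2 × (1−P_3) = 0.9068 × 0.2445 × 0.9220 = 0.20444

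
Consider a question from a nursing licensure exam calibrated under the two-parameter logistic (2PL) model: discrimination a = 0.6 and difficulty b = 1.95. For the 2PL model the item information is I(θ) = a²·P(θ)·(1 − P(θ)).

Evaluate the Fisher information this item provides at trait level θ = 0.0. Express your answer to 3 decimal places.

P = 1/(1+e^{1.1700}) = 0.2369
P(1−P) = 0.2369 × 0.7631 = 0.1808
I = a² × P(1−P) = 0.6² × 0.1808 = 0.06507

0.065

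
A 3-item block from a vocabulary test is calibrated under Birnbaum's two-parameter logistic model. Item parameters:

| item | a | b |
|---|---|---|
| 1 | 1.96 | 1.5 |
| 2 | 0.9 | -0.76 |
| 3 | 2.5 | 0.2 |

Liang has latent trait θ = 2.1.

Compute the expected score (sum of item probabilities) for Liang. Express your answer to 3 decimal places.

P(θ) = 1 / (1 + exp(−a(θ − b)))
P_1 = 1/(1+e^{-1.1760}) = 0.7642
P_2 = 1/(1+e^{-2.5740}) = 0.9292
P_3 = 1/(1+e^{-4.7500}) = 0.9914
E[score] = 0.7642 + 0.9292 + 0.9914 = 2.6848

2.685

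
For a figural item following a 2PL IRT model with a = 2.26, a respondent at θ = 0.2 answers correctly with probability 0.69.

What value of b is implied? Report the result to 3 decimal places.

-0.154

P(θ) = 1 / (1 + exp(−a(θ − b)))
logit(0.69) = ln(0.69/0.31) = 0.8001
b = θ − logit/(a) = 0.2 − 0.8001/2.2600 = -0.1540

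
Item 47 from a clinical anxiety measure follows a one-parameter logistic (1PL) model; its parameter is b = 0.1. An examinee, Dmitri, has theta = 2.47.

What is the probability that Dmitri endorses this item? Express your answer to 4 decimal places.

0.9145

P(theta) = 1 / (1 + exp(−(theta − b)))
Exponent: (2.47 − 0.1) = 2.3700
1/(1 + e^{-2.3700}) = 0.9145
P = 0.9145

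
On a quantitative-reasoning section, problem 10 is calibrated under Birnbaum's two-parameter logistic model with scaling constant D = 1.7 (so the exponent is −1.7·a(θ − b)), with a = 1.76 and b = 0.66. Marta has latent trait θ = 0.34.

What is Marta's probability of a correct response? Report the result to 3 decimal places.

P(θ) = 1 / (1 + exp(−D·a(θ − b)))
Exponent: 1.7 × 1.76 × (0.34 − 0.66) = -0.9574
1/(1 + e^{0.9574}) = 0.2774
P = 0.2774

0.277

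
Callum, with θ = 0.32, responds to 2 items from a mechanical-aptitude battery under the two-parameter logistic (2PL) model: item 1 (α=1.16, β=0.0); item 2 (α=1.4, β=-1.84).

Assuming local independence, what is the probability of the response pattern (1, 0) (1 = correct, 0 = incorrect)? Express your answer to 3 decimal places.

P(θ) = 1 / (1 + exp(−α(θ − β)))
P_1 = 1/(1+e^{-0.3712}) = 0.5917
P_2 = 1/(1+e^{-3.0240}) = 0.9536
L = P_1 × (1−P_2) = 0.5917 × 0.0464 = 0.02743

0.027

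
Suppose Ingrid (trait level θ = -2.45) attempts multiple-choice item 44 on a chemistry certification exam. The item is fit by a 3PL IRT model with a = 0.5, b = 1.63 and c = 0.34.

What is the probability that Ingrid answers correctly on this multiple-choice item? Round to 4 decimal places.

P(θ) = c + (1 − c) · 1 / (1 + exp(−a(θ − b)))
Exponent: 0.5 × (-2.45 − 1.63) = -2.0400
1/(1 + e^{2.0400}) = 0.1151
P = 0.34 + 0.66 × 0.1151 = 0.4159

0.4159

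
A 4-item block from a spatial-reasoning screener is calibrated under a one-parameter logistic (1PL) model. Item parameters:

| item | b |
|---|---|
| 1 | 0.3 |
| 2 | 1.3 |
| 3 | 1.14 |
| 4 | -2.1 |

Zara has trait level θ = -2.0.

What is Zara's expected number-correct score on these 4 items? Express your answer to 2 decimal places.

0.69

P(θ) = 1 / (1 + exp(−(θ − b)))
P_1 = 1/(1+e^{2.3000}) = 0.0911
P_2 = 1/(1+e^{3.3000}) = 0.0356
P_3 = 1/(1+e^{3.1400}) = 0.0415
P_4 = 1/(1+e^{-0.1000}) = 0.5250
E[score] = 0.0911 + 0.0356 + 0.0415 + 0.5250 = 0.6932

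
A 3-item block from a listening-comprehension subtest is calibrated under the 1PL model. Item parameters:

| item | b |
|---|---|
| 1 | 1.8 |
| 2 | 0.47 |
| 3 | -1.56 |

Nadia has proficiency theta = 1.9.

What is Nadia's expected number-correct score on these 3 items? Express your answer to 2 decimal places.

P(theta) = 1 / (1 + exp(−(theta − b)))
P_1 = 1/(1+e^{-0.1000}) = 0.5250
P_2 = 1/(1+e^{-1.4300}) = 0.8069
P_3 = 1/(1+e^{-3.4600}) = 0.9695
E[score] = 0.5250 + 0.8069 + 0.9695 = 2.3014

2.30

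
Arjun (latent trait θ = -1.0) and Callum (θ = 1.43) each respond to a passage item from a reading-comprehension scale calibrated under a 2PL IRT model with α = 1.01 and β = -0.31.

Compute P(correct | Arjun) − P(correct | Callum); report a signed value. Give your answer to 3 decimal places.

-0.520

P(θ) = 1 / (1 + exp(−α(θ − β)))
P(Arjun) = 0.3325  [exponent -0.6969]
P(Callum) = 0.8529  [exponent 1.7574]
Difference = 0.3325 − 0.8529 = -0.5204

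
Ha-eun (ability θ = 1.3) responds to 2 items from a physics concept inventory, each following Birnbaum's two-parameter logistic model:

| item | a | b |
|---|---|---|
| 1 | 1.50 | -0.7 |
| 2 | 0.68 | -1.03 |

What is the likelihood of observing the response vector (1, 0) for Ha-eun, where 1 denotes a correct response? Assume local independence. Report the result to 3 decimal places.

0.162

P(θ) = 1 / (1 + exp(−a(θ − b)))
P_1 = 1/(1+e^{-3.0000}) = 0.9526
P_2 = 1/(1+e^{-1.5844}) = 0.8298
L = P_1 × (1−P_2) = 0.9526 × 0.1702 = 0.16210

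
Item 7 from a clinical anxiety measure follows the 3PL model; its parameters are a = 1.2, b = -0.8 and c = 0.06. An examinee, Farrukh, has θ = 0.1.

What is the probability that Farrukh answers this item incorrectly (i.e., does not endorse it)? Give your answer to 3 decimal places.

0.238

P(θ) = c + (1 − c) · 1 / (1 + exp(−a(θ − b)))
Exponent: 1.2 × (0.1 − (-0.8)) = 1.0800
1/(1 + e^{-1.0800}) = 0.7465
P = 0.06 + 0.94 × 0.7465 = 0.7617
P(incorrect) = 1 − 0.7617 = 0.2383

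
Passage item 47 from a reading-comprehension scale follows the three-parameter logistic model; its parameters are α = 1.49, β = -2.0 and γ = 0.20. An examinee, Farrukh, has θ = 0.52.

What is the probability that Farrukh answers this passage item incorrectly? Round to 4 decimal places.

0.0183

P(θ) = γ + (1 − γ) · 1 / (1 + exp(−α(θ − β)))
Exponent: 1.49 × (0.52 − (-2.0)) = 3.7548
1/(1 + e^{-3.7548}) = 0.9771
P = 0.20 + 0.80 × 0.9771 = 0.9817
P(incorrect) = 1 − 0.9817 = 0.0183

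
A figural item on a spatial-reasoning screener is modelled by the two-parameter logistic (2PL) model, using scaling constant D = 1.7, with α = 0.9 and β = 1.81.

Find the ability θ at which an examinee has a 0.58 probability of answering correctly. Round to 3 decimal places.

P(θ) = 1 / (1 + exp(−D·α(θ − β)))
logit = ln(0.5800/0.4200) = 0.3228
θ = β + logit/(1.7·α) = 1.81 + 0.3228/1.5300 = 2.0210

2.021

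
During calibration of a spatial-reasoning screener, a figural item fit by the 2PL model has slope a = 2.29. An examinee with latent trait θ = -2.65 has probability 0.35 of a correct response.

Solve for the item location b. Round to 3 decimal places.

P(θ) = 1 / (1 + exp(−a(θ − b)))
logit(0.35) = ln(0.35/0.65) = -0.6190
b = θ − logit/(a) = -2.65 − (-0.6190)/2.2900 = -2.3797

-2.380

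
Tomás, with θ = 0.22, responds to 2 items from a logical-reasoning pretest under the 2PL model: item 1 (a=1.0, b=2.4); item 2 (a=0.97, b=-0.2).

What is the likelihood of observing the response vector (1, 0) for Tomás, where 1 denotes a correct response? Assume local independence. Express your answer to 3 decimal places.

P(θ) = 1 / (1 + exp(−a(θ − b)))
P_1 = 1/(1+e^{2.1800}) = 0.1016
P_2 = 1/(1+e^{-0.4074}) = 0.6005
L = P_1 × (1−P_2) = 0.1016 × 0.3995 = 0.04058

0.041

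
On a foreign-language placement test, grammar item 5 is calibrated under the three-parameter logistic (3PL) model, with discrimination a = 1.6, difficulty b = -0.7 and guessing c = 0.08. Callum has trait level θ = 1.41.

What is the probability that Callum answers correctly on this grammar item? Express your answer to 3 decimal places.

0.970

P(θ) = c + (1 − c) · 1 / (1 + exp(−a(θ − b)))
Exponent: 1.6 × (1.41 − (-0.7)) = 3.3760
1/(1 + e^{-3.3760}) = 0.9669
P = 0.08 + 0.92 × 0.9669 = 0.9696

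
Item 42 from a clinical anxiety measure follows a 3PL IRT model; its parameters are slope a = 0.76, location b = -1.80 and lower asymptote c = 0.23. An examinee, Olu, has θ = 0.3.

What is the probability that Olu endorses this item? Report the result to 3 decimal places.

0.870

P(θ) = c + (1 − c) · 1 / (1 + exp(−a(θ − b)))
Exponent: 0.76 × (0.3 − (-1.80)) = 1.5960
1/(1 + e^{-1.5960}) = 0.8315
P = 0.23 + 0.77 × 0.8315 = 0.8702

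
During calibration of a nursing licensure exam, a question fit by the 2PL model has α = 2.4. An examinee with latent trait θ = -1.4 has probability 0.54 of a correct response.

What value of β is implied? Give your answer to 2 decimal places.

P(θ) = 1 / (1 + exp(−α(θ − β)))
logit(0.54) = ln(0.54/0.46) = 0.1603
β = θ − logit/(α) = -1.4 − 0.1603/2.4000 = -1.4668

-1.47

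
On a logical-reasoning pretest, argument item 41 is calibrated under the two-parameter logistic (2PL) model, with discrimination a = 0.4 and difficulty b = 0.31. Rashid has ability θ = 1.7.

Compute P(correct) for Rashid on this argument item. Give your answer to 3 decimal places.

P(θ) = 1 / (1 + exp(−a(θ − b)))
Exponent: 0.4 × (1.7 − 0.31) = 0.5560
1/(1 + e^{-0.5560}) = 0.6355

0.636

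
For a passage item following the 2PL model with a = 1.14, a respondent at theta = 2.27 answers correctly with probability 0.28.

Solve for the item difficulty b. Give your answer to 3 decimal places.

3.098

P(theta) = 1 / (1 + exp(−a(theta − b)))
logit(0.28) = ln(0.28/0.72) = -0.9445
b = theta − logit/(a) = 2.27 − (-0.9445)/1.1400 = 3.0985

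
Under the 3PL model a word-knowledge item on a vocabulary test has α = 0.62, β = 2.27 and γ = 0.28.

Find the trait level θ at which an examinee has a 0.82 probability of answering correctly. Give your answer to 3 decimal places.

P(θ) = γ + (1 − γ) · 1 / (1 + exp(−α(θ − β)))
Remove guessing floor: (0.82 − 0.28)/(1 − 0.28) = 0.7500
logit = ln(0.7500/0.2500) = 1.0986
θ = β + logit/(α) = 2.27 + 1.0986/0.6200 = 4.0420

4.042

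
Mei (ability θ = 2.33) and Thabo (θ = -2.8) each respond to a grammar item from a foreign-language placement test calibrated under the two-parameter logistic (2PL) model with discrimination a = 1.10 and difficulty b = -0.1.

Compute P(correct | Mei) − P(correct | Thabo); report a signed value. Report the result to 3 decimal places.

P(θ) = 1 / (1 + exp(−a(θ − b)))
P(Mei) = 0.9354  [exponent 2.6730]
P(Thabo) = 0.0488  [exponent -2.9700]
Difference = 0.9354 − 0.0488 = 0.8866

0.887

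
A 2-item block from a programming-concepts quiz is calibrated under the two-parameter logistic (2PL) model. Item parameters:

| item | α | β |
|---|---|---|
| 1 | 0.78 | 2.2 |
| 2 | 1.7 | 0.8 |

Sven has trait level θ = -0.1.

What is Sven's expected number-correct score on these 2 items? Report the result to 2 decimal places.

0.32

P(θ) = 1 / (1 + exp(−α(θ − β)))
P_1 = 1/(1+e^{1.7940}) = 0.1426
P_2 = 1/(1+e^{1.5300}) = 0.1780
E[score] = 0.1426 + 0.1780 = 0.3206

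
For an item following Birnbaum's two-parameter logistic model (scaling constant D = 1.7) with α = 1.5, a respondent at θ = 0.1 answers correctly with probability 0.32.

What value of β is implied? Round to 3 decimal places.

P(θ) = 1 / (1 + exp(−D·α(θ − β)))
logit(0.32) = ln(0.32/0.68) = -0.7538
β = θ − logit/(1.7·α) = 0.1 − (-0.7538)/2.5500 = 0.3956

0.396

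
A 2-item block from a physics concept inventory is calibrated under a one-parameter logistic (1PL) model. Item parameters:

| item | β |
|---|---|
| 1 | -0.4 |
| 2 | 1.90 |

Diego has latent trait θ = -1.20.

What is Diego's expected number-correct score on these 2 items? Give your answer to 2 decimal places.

P(θ) = 1 / (1 + exp(−(θ − β)))
P_1 = 1/(1+e^{0.8000}) = 0.3100
P_2 = 1/(1+e^{3.1000}) = 0.0431
E[score] = 0.3100 + 0.0431 = 0.3531

0.35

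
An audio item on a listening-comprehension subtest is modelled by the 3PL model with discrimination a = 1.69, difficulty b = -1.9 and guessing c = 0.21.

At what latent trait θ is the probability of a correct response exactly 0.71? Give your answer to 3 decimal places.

P(θ) = c + (1 − c) · 1 / (1 + exp(−a(θ − b)))
Remove guessing floor: (0.71 − 0.21)/(1 − 0.21) = 0.6329
logit = ln(0.6329/0.3671) = 0.5447
θ = b + logit/(a) = -1.9 + 0.5447/1.6900 = -1.5777

-1.578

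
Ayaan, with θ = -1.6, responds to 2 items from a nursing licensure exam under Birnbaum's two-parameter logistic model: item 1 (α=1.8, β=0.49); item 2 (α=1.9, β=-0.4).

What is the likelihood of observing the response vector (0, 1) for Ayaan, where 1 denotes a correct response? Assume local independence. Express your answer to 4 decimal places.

0.0907

P(θ) = 1 / (1 + exp(−α(θ − β)))
P_1 = 1/(1+e^{3.7620}) = 0.0227
P_2 = 1/(1+e^{2.2800}) = 0.0928
L = (1−P_1) × P_2 = 0.9773 × 0.0928 = 0.09069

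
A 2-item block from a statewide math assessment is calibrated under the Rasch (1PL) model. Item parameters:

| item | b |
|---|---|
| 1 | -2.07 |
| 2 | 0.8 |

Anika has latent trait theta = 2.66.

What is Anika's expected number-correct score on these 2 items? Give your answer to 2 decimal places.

1.86

P(theta) = 1 / (1 + exp(−(theta − b)))
P_1 = 1/(1+e^{-4.7300}) = 0.9913
P_2 = 1/(1+e^{-1.8600}) = 0.8653
E[score] = 0.9913 + 0.8653 = 1.8565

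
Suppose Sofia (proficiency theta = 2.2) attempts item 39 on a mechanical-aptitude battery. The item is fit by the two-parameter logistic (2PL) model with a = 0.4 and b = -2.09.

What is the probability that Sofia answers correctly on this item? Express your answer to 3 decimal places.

0.848

P(theta) = 1 / (1 + exp(−a(theta − b)))
Exponent: 0.4 × (2.2 − (-2.09)) = 1.7160
1/(1 + e^{-1.7160}) = 0.8476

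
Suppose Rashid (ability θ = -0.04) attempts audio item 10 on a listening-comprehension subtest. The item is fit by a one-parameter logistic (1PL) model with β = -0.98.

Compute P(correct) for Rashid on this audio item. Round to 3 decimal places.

0.719

P(θ) = 1 / (1 + exp(−(θ − β)))
Exponent: (-0.04 − (-0.98)) = 0.9400
1/(1 + e^{-0.9400}) = 0.7191
P = 0.7191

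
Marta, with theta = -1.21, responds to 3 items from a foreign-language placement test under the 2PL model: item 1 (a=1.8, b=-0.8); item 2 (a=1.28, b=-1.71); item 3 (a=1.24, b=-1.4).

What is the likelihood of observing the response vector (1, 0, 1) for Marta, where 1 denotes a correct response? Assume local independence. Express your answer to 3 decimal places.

0.062

P(theta) = 1 / (1 + exp(−a(theta − b)))
P_1 = 1/(1+e^{0.7380}) = 0.3234
P_2 = 1/(1+e^{-0.6400}) = 0.6548
P_3 = 1/(1+e^{-0.2356}) = 0.5586
L = P_1 × (1−P_2) × P_3 = 0.3234 × 0.3452 × 0.5586 = 0.06238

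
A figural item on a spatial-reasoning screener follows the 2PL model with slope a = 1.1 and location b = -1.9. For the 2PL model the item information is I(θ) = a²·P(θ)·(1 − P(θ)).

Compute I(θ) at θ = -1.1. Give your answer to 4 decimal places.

0.2507

P = 1/(1+e^{-0.8800}) = 0.7068
P(1−P) = 0.7068 × 0.2932 = 0.2072
I = a² × P(1−P) = 1.1² × 0.2072 = 0.25074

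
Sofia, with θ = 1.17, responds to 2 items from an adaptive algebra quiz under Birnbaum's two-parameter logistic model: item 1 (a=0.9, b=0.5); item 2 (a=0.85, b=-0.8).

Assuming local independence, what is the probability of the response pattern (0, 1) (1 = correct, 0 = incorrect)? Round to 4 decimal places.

0.2978

P(θ) = 1 / (1 + exp(−a(θ − b)))
P_1 = 1/(1+e^{-0.6030}) = 0.6463
P_2 = 1/(1+e^{-1.6745}) = 0.8422
L = (1−P_1) × P_2 = 0.3537 × 0.8422 = 0.29784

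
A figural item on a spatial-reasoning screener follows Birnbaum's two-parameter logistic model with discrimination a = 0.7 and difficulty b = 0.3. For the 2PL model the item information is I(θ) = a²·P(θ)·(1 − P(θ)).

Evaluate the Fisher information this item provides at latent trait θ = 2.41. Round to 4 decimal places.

0.0742

P = 1/(1+e^{-1.4770}) = 0.8141
P(1−P) = 0.8141 × 0.1859 = 0.1513
I = a² × P(1−P) = 0.7² × 0.1513 = 0.07415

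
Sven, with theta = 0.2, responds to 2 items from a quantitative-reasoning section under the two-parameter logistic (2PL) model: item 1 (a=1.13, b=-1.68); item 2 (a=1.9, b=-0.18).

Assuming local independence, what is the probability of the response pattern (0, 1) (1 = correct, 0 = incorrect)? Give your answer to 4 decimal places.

P(theta) = 1 / (1 + exp(−a(theta − b)))
P_1 = 1/(1+e^{-2.1244}) = 0.8933
P_2 = 1/(1+e^{-0.7220}) = 0.6730
L = (1−P_1) × P_2 = 0.1067 × 0.6730 = 0.07185

0.0718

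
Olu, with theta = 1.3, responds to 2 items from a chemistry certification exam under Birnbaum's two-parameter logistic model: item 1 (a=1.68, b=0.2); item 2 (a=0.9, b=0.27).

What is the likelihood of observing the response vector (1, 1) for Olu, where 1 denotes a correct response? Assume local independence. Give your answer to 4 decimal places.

P(theta) = 1 / (1 + exp(−a(theta − b)))
P_1 = 1/(1+e^{-1.8480}) = 0.8639
P_2 = 1/(1+e^{-0.9270}) = 0.7165
L = P_1 × P_2 = 0.8639 × 0.7165 = 0.61895

0.6189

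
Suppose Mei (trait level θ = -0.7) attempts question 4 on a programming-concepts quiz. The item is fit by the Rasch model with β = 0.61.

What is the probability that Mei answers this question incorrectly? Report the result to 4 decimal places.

0.7875

P(θ) = 1 / (1 + exp(−(θ − β)))
Exponent: (-0.7 − 0.61) = -1.3100
1/(1 + e^{1.3100}) = 0.2125
P = 0.2125
P(incorrect) = 1 − 0.2125 = 0.7875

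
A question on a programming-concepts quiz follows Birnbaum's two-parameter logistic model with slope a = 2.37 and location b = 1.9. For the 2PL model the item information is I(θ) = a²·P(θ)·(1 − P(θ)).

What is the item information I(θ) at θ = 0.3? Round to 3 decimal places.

0.121

P = 1/(1+e^{3.7920}) = 0.0221
P(1−P) = 0.0221 × 0.9779 = 0.0216
I = a² × P(1−P) = 2.37² × 0.0216 = 0.12114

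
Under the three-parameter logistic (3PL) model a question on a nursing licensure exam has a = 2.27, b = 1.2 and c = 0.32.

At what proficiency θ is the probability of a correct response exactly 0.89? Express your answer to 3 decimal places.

1.925

P(θ) = c + (1 − c) · 1 / (1 + exp(−a(θ − b)))
Remove guessing floor: (0.89 − 0.32)/(1 − 0.32) = 0.8382
logit = ln(0.8382/0.1618) = 1.6452
θ = b + logit/(a) = 1.2 + 1.6452/2.2700 = 1.9247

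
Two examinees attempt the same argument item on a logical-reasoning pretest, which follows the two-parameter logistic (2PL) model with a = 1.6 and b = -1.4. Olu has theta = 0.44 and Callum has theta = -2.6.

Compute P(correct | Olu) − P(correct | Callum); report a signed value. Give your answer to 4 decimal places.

P(theta) = 1 / (1 + exp(−a(theta − b)))
P(Olu) = 0.9500  [exponent 2.9440]
P(Callum) = 0.1279  [exponent -1.9200]
Difference = 0.9500 − 0.1279 = 0.8221

0.8221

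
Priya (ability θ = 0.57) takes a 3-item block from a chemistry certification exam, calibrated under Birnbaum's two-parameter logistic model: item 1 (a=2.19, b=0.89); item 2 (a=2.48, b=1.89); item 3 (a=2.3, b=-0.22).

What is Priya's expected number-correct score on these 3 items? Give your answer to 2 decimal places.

P(θ) = 1 / (1 + exp(−a(θ − b)))
P_1 = 1/(1+e^{0.7008}) = 0.3316
P_2 = 1/(1+e^{3.2736}) = 0.0365
P_3 = 1/(1+e^{-1.8170}) = 0.8602
E[score] = 0.3316 + 0.0365 + 0.8602 = 1.2283

1.23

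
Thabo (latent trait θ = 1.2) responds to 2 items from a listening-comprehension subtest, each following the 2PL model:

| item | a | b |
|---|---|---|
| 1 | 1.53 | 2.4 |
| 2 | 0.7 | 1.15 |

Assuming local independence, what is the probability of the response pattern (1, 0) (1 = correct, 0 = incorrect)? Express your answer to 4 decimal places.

P(θ) = 1 / (1 + exp(−a(θ − b)))
P_1 = 1/(1+e^{1.8360}) = 0.1375
P_2 = 1/(1+e^{-0.0350}) = 0.5087
L = P_1 × (1−P_2) = 0.1375 × 0.4913 = 0.06756

0.0676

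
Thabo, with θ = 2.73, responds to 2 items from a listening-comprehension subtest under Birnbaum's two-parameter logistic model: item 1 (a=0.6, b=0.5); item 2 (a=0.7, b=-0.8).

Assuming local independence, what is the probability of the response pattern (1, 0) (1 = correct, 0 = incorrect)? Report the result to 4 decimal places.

0.0617

P(θ) = 1 / (1 + exp(−a(θ − b)))
P_1 = 1/(1+e^{-1.3380}) = 0.7922
P_2 = 1/(1+e^{-2.4710}) = 0.9221
L = P_1 × (1−P_2) = 0.7922 × 0.0779 = 0.06172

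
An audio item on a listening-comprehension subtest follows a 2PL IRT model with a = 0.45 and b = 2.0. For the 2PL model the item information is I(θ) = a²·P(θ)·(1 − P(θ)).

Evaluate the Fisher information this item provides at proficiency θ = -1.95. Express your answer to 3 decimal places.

P = 1/(1+e^{1.7775}) = 0.1446
P(1−P) = 0.1446 × 0.8554 = 0.1237
I = a² × P(1−P) = 0.45² × 0.1237 = 0.02505

0.025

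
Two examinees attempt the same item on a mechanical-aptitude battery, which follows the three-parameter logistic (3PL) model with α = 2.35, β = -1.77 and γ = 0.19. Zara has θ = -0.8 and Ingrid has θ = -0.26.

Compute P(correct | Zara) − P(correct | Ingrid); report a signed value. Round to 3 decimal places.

-0.053

P(θ) = γ + (1 − γ) · 1 / (1 + exp(−α(θ − β)))
P(Zara) = 0.9248  [exponent 2.2795]
P(Ingrid) = 0.9773  [exponent 3.5485]
Difference = 0.9248 − 0.9773 = -0.0525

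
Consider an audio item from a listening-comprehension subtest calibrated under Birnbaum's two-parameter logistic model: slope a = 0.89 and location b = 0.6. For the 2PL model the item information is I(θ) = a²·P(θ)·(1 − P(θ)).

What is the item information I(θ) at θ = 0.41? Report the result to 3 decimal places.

0.197

P = 1/(1+e^{0.1691}) = 0.4578
P(1−P) = 0.4578 × 0.5422 = 0.2482
I = a² × P(1−P) = 0.89² × 0.2482 = 0.19662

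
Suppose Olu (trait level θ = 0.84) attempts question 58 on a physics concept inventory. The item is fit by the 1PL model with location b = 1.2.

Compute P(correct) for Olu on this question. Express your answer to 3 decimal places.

0.411

P(θ) = 1 / (1 + exp(−(θ − b)))
Exponent: (0.84 − 1.2) = -0.3600
1/(1 + e^{0.3600}) = 0.4110
P = 0.4110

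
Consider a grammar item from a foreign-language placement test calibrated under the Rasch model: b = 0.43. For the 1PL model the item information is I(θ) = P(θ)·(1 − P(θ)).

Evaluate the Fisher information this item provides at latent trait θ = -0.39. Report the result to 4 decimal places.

0.2123

P = 1/(1+e^{0.8200}) = 0.3058
P(1−P) = 0.3058 × 0.6942 = 0.2123
I = P(1−P) = 0.21227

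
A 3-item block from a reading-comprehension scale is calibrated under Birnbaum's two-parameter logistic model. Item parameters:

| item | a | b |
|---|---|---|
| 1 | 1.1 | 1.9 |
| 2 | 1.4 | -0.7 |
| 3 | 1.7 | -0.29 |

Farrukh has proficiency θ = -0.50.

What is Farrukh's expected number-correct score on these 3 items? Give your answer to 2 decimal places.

1.05

P(θ) = 1 / (1 + exp(−a(θ − b)))
P_1 = 1/(1+e^{2.6400}) = 0.0666
P_2 = 1/(1+e^{-0.2800}) = 0.5695
P_3 = 1/(1+e^{0.3570}) = 0.4117
E[score] = 0.0666 + 0.5695 + 0.4117 = 1.0478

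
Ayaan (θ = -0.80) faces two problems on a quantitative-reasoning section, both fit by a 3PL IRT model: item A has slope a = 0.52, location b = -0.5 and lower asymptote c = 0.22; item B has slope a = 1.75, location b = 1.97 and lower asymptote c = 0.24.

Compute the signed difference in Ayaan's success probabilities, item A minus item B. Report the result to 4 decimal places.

0.3337

P(θ) = c + (1 − c) · 1 / (1 + exp(−a(θ − b)))
P_A = 0.5796
P_B = 0.2459
P_A − P_B = 0.3337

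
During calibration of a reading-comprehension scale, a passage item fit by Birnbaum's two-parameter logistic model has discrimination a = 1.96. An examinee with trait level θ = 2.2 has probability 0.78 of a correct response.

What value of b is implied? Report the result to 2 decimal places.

P(θ) = 1 / (1 + exp(−a(θ − b)))
logit(0.78) = ln(0.78/0.22) = 1.2657
b = θ − logit/(a) = 2.2 − 1.2657/1.9600 = 1.5543

1.55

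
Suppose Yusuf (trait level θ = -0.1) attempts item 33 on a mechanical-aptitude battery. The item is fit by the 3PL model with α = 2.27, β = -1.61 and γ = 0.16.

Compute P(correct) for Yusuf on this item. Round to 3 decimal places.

P(θ) = γ + (1 − γ) · 1 / (1 + exp(−α(θ − β)))
Exponent: 2.27 × (-0.1 − (-1.61)) = 3.4277
1/(1 + e^{-3.4277}) = 0.9686
P = 0.16 + 0.84 × 0.9686 = 0.9736

0.974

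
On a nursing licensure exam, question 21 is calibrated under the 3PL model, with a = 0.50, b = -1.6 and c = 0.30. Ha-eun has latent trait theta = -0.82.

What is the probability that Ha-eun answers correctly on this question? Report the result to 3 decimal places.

P(theta) = c + (1 − c) · 1 / (1 + exp(−a(theta − b)))
Exponent: 0.50 × (-0.82 − (-1.6)) = 0.3900
1/(1 + e^{-0.3900}) = 0.5963
P = 0.30 + 0.70 × 0.5963 = 0.7174

0.717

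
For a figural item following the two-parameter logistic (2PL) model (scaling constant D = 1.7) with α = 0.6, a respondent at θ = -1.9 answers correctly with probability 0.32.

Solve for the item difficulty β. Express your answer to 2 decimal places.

P(θ) = 1 / (1 + exp(−D·α(θ − β)))
logit(0.32) = ln(0.32/0.68) = -0.7538
β = θ − logit/(1.7·α) = -1.9 − (-0.7538)/1.0200 = -1.1610

-1.16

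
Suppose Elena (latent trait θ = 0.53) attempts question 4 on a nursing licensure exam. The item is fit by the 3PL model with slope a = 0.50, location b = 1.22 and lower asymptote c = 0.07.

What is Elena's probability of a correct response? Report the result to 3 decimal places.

P(θ) = c + (1 − c) · 1 / (1 + exp(−a(θ − b)))
Exponent: 0.50 × (0.53 − 1.22) = -0.3450
1/(1 + e^{0.3450}) = 0.4146
P = 0.07 + 0.93 × 0.4146 = 0.4556

0.456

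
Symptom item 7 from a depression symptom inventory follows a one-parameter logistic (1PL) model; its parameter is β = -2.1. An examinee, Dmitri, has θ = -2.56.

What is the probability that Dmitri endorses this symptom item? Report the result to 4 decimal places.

0.3870

P(θ) = 1 / (1 + exp(−(θ − β)))
Exponent: (-2.56 − (-2.1)) = -0.4600
1/(1 + e^{0.4600}) = 0.3870
P = 0.3870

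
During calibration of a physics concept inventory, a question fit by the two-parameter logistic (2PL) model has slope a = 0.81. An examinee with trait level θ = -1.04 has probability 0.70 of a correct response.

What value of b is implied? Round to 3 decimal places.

-2.086

P(θ) = 1 / (1 + exp(−a(θ − b)))
logit(0.70) = ln(0.70/0.30) = 0.8473
b = θ − logit/(a) = -1.04 − 0.8473/0.8100 = -2.0860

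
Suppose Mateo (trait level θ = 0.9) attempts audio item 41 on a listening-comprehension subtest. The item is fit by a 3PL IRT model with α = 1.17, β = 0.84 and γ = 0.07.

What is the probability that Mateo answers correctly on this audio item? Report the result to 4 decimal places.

0.5513

P(θ) = γ + (1 − γ) · 1 / (1 + exp(−α(θ − β)))
Exponent: 1.17 × (0.9 − 0.84) = 0.0702
1/(1 + e^{-0.0702}) = 0.5175
P = 0.07 + 0.93 × 0.5175 = 0.5513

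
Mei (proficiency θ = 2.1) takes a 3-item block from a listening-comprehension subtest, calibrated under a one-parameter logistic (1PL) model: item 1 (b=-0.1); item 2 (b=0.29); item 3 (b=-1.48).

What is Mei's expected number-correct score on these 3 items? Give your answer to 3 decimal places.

2.732

P(θ) = 1 / (1 + exp(−(θ − b)))
P_1 = 1/(1+e^{-2.2000}) = 0.9002
P_2 = 1/(1+e^{-1.8100}) = 0.8594
P_3 = 1/(1+e^{-3.5800}) = 0.9729
E[score] = 0.9002 + 0.8594 + 0.9729 = 2.7325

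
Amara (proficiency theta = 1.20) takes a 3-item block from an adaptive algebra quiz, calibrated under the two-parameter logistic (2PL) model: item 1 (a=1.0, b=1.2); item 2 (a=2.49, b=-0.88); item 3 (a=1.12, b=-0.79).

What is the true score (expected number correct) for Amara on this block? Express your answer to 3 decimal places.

2.397

P(theta) = 1 / (1 + exp(−a(theta − b)))
P_1 = 1/(1+e^{0.0000}) = 0.5000
P_2 = 1/(1+e^{-5.1792}) = 0.9944
P_3 = 1/(1+e^{-2.2288}) = 0.9028
E[score] = 0.5000 + 0.9944 + 0.9028 = 2.3972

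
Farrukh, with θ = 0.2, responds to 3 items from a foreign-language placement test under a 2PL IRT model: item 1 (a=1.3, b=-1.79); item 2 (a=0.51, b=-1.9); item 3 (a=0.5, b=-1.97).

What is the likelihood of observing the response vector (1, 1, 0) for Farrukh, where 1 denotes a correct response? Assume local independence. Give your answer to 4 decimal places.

P(θ) = 1 / (1 + exp(−a(θ − b)))
P_1 = 1/(1+e^{-2.5870}) = 0.9300
P_2 = 1/(1+e^{-1.0710}) = 0.7448
P_3 = 1/(1+e^{-1.0850}) = 0.7474
L = P_1 × P_2 × (1−P_3) = 0.9300 × 0.7448 × 0.2526 = 0.17494

0.1749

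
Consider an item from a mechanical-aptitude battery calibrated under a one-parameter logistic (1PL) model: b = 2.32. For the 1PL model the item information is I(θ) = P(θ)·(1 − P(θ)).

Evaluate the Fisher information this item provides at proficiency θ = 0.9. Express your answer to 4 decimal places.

0.1568

P = 1/(1+e^{1.4200}) = 0.1947
P(1−P) = 0.1947 × 0.8053 = 0.1568
I = P(1−P) = 0.15677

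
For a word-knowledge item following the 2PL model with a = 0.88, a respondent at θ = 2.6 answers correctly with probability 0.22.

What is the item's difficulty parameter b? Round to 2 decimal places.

4.04

P(θ) = 1 / (1 + exp(−a(θ − b)))
logit(0.22) = ln(0.22/0.78) = -1.2657
b = θ − logit/(a) = 2.6 − (-1.2657)/0.8800 = 4.0383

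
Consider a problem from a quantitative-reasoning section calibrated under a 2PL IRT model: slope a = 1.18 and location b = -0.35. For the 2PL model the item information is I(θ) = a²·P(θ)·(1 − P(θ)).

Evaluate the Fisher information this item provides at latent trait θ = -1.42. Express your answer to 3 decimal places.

P = 1/(1+e^{1.2626}) = 0.2205
P(1−P) = 0.2205 × 0.7795 = 0.1719
I = a² × P(1−P) = 1.18² × 0.1719 = 0.23935

0.239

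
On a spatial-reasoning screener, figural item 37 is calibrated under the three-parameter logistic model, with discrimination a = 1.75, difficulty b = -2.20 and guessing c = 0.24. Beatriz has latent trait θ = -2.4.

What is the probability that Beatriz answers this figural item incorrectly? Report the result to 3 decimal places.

P(θ) = c + (1 − c) · 1 / (1 + exp(−a(θ − b)))
Exponent: 1.75 × (-2.4 − (-2.20)) = -0.3500
1/(1 + e^{0.3500}) = 0.4134
P = 0.24 + 0.76 × 0.4134 = 0.5542
P(incorrect) = 1 − 0.5542 = 0.4458

0.446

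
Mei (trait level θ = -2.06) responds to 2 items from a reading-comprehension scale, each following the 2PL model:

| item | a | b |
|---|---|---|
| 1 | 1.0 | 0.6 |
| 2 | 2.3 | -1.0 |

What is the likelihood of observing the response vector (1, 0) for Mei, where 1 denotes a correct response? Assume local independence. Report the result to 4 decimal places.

0.0601

P(θ) = 1 / (1 + exp(−a(θ − b)))
P_1 = 1/(1+e^{2.6600}) = 0.0654
P_2 = 1/(1+e^{2.4380}) = 0.0803
L = P_1 × (1−P_2) = 0.0654 × 0.9197 = 0.06012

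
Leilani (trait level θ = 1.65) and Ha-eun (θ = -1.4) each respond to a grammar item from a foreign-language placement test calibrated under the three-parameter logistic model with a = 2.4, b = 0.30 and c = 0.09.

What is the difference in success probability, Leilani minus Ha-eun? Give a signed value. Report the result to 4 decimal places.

P(θ) = c + (1 − c) · 1 / (1 + exp(−a(θ − b)))
P(Leilani) = 0.9657  [exponent 3.2400]
P(Ha-eun) = 0.1051  [exponent -4.0800]
Difference = 0.9657 − 0.1051 = 0.8606

0.8606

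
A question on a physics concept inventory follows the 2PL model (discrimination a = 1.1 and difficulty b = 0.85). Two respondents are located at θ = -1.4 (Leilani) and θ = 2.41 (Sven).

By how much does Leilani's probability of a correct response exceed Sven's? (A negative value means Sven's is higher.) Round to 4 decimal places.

P(θ) = 1 / (1 + exp(−a(θ − b)))
P(Leilani) = 0.0776  [exponent -2.4750]
P(Sven) = 0.8476  [exponent 1.7160]
Difference = 0.0776 − 0.8476 = -0.7700

-0.7700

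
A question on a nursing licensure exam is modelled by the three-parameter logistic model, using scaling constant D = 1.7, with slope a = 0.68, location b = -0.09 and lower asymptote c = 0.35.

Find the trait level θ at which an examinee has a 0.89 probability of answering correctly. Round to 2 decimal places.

1.29

P(θ) = c + (1 − c) · 1 / (1 + exp(−D·a(θ − b)))
Remove guessing floor: (0.89 − 0.35)/(1 − 0.35) = 0.8308
logit = ln(0.8308/0.1692) = 1.5911
θ = b + logit/(1.7·a) = -0.09 + 1.5911/1.1560 = 1.2864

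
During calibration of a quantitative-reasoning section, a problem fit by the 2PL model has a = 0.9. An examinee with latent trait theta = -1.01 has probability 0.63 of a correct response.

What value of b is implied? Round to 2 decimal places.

P(theta) = 1 / (1 + exp(−a(theta − b)))
logit(0.63) = ln(0.63/0.37) = 0.5322
b = theta − logit/(a) = -1.01 − 0.5322/0.9000 = -1.6014

-1.60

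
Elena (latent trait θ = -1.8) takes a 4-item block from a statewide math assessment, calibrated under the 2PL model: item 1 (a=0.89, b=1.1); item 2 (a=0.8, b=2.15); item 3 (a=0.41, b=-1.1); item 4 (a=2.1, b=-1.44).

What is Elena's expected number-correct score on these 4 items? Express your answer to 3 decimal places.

P(θ) = 1 / (1 + exp(−a(θ − b)))
P_1 = 1/(1+e^{2.5810}) = 0.0704
P_2 = 1/(1+e^{3.1600}) = 0.0407
P_3 = 1/(1+e^{0.2870}) = 0.4287
P_4 = 1/(1+e^{0.7560}) = 0.3195
E[score] = 0.0704 + 0.0407 + 0.4287 + 0.3195 = 0.8593

0.859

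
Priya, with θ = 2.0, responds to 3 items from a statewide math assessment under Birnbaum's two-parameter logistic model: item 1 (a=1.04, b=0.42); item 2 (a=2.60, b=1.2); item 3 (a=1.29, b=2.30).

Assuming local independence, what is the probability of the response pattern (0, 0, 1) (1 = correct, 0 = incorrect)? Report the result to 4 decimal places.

P(θ) = 1 / (1 + exp(−a(θ − b)))
P_1 = 1/(1+e^{-1.6432}) = 0.8380
P_2 = 1/(1+e^{-2.0800}) = 0.8889
P_3 = 1/(1+e^{0.3870}) = 0.4044
L = (1−P_1) × (1−P_2) × P_3 = 0.1620 × 0.1111 × 0.4044 = 0.00728

0.0073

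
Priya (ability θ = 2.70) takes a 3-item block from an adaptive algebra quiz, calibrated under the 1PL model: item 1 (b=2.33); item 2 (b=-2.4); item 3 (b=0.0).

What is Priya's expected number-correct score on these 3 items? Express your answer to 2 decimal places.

P(θ) = 1 / (1 + exp(−(θ − b)))
P_1 = 1/(1+e^{-0.3700}) = 0.5915
P_2 = 1/(1+e^{-5.1000}) = 0.9939
P_3 = 1/(1+e^{-2.7000}) = 0.9370
E[score] = 0.5915 + 0.9939 + 0.9370 = 2.5224

2.52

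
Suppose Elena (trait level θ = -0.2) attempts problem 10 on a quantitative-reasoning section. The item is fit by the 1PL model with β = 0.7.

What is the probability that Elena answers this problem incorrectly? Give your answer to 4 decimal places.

0.7109

P(θ) = 1 / (1 + exp(−(θ − β)))
Exponent: (-0.2 − 0.7) = -0.9000
1/(1 + e^{0.9000}) = 0.2891
P = 0.2891
P(incorrect) = 1 − 0.2891 = 0.7109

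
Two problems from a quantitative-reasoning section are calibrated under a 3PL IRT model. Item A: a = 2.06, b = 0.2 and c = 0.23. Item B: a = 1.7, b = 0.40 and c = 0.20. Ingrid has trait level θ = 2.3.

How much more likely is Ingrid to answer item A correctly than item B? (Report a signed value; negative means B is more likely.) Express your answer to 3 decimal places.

P(θ) = c + (1 − c) · 1 / (1 + exp(−a(θ − b)))
P_A = 0.9900
P_B = 0.9696
P_A − P_B = 0.0204

0.020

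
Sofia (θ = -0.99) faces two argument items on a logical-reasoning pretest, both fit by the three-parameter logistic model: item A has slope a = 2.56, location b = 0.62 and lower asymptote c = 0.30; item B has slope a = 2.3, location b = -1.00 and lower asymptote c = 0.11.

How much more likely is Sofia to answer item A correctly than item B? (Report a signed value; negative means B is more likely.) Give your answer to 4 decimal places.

-0.2489

P(θ) = c + (1 − c) · 1 / (1 + exp(−a(θ − b)))
P_A = 0.3112
P_B = 0.5601
P_A − P_B = -0.2489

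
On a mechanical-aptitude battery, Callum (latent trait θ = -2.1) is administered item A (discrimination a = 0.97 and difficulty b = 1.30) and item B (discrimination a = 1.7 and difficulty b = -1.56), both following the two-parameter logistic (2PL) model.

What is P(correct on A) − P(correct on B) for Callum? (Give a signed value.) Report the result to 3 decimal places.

-0.250

P(θ) = 1 / (1 + exp(−a(θ − b)))
P_A = 0.0356
P_B = 0.2854
P_A − P_B = -0.2497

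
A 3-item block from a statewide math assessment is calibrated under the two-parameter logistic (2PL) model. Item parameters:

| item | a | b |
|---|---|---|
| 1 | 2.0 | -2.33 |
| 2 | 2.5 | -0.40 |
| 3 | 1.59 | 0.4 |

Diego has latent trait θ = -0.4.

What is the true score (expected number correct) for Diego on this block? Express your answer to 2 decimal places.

1.70

P(θ) = 1 / (1 + exp(−a(θ − b)))
P_1 = 1/(1+e^{-3.8600}) = 0.9794
P_2 = 1/(1+e^{0.0000}) = 0.5000
P_3 = 1/(1+e^{1.2720}) = 0.2189
E[score] = 0.9794 + 0.5000 + 0.2189 = 1.6983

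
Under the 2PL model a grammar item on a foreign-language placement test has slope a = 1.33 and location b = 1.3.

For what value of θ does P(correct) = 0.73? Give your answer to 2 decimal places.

P(θ) = 1 / (1 + exp(−a(θ − b)))
logit = ln(0.7300/0.2700) = 0.9946
θ = b + logit/(a) = 1.3 + 0.9946/1.3300 = 2.0478

2.05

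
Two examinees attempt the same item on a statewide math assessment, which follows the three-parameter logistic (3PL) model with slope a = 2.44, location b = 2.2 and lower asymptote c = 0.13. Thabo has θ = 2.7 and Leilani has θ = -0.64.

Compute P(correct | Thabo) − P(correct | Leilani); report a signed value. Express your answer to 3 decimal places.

P(θ) = c + (1 − c) · 1 / (1 + exp(−a(θ − b)))
P(Thabo) = 0.8017  [exponent 1.2200]
P(Leilani) = 0.1309  [exponent -6.9296]
Difference = 0.8017 − 0.1309 = 0.6708

0.671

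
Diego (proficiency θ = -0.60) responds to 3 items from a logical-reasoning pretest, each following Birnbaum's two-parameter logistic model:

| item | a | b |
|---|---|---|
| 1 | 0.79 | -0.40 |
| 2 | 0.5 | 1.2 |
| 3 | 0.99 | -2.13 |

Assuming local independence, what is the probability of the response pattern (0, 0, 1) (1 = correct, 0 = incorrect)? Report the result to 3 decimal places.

P(θ) = 1 / (1 + exp(−a(θ − b)))
P_1 = 1/(1+e^{0.1580}) = 0.4606
P_2 = 1/(1+e^{0.9000}) = 0.2891
P_3 = 1/(1+e^{-1.5147}) = 0.8198
L = (1−P_1) × (1−P_2) × P_3 = 0.5394 × 0.7109 × 0.8198 = 0.31438

0.314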